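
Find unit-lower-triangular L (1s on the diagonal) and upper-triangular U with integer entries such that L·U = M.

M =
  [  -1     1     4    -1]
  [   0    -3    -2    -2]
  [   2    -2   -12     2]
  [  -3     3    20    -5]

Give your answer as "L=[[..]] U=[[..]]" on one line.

  row1 -= 0·row0 → [0,-3,-2,-2]
  row2 -= -2·row0 → [0,0,-4,0]
  row3 -= 3·row0 → [0,0,8,-2]
  row2 -= 0·row1 → [0,0,-4,0]
  row3 -= 0·row1 → [0,0,8,-2]
  row3 -= -2·row2 → [0,0,0,-2]

L=[[1,0,0,0],[0,1,0,0],[-2,0,1,0],[3,0,-2,1]] U=[[-1,1,4,-1],[0,-3,-2,-2],[0,0,-4,0],[0,0,0,-2]]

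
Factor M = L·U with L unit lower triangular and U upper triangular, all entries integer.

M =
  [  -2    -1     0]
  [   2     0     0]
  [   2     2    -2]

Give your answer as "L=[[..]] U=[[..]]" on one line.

L=[[1,0,0],[-1,1,0],[-1,-1,1]] U=[[-2,-1,0],[0,-1,0],[0,0,-2]]

  r1 -= -1·r0 → [0,-1,0]
  r2 -= -1·r0 → [0,1,-2]
  r2 -= -1·r1 → [0,0,-2]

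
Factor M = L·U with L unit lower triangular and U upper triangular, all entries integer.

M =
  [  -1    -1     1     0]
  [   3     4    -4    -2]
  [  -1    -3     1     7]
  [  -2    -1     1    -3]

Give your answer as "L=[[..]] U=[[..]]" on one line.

  r1 -= -3·r0 → [0,1,-1,-2]
  r2 -= 1·r0 → [0,-2,0,7]
  r3 -= 2·r0 → [0,1,-1,-3]
  r2 -= -2·r1 → [0,0,-2,3]
  r3 -= 1·r1 → [0,0,0,-1]
  r3 -= 0·r2 → [0,0,0,-1]

L=[[1,0,0,0],[-3,1,0,0],[1,-2,1,0],[2,1,0,1]] U=[[-1,-1,1,0],[0,1,-1,-2],[0,0,-2,3],[0,0,0,-1]]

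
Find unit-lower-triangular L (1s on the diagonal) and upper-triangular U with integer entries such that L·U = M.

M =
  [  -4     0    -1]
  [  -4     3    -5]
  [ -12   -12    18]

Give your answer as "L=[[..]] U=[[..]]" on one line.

  r1 -= 1·r0 → [0,3,-4]
  r2 -= 3·r0 → [0,-12,21]
  r2 -= -4·r1 → [0,0,5]

L=[[1,0,0],[1,1,0],[3,-4,1]] U=[[-4,0,-1],[0,3,-4],[0,0,5]]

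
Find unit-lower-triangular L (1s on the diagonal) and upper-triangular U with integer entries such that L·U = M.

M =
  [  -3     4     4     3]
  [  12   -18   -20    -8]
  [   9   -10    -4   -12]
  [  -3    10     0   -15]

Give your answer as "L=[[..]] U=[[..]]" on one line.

L=[[1,0,0,0],[-4,1,0,0],[-3,-1,1,0],[1,-3,-4,1]] U=[[-3,4,4,3],[0,-2,-4,4],[0,0,4,1],[0,0,0,-2]]

  r1 -= -4·r0 → [0,-2,-4,4]
  r2 -= -3·r0 → [0,2,8,-3]
  r3 -= 1·r0 → [0,6,-4,-18]
  r2 -= -1·r1 → [0,0,4,1]
  r3 -= -3·r1 → [0,0,-16,-6]
  r3 -= -4·r2 → [0,0,0,-2]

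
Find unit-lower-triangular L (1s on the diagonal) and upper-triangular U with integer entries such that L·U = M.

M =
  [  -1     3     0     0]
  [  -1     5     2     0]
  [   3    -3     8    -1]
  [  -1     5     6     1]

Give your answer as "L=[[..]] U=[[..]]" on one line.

  R1 -= 1·R0 → [0,2,2,0]
  R2 -= -3·R0 → [0,6,8,-1]
  R3 -= 1·R0 → [0,2,6,1]
  R2 -= 3·R1 → [0,0,2,-1]
  R3 -= 1·R1 → [0,0,4,1]
  R3 -= 2·R2 → [0,0,0,3]

L=[[1,0,0,0],[1,1,0,0],[-3,3,1,0],[1,1,2,1]] U=[[-1,3,0,0],[0,2,2,0],[0,0,2,-1],[0,0,0,3]]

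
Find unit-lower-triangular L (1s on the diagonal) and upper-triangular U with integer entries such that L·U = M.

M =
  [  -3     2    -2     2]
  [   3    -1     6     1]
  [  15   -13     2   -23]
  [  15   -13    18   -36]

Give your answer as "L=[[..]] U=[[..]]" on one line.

  row1 -= -1·row0 → [0,1,4,3]
  row2 -= -5·row0 → [0,-3,-8,-13]
  row3 -= -5·row0 → [0,-3,8,-26]
  row2 -= -3·row1 → [0,0,4,-4]
  row3 -= -3·row1 → [0,0,20,-17]
  row3 -= 5·row2 → [0,0,0,3]

L=[[1,0,0,0],[-1,1,0,0],[-5,-3,1,0],[-5,-3,5,1]] U=[[-3,2,-2,2],[0,1,4,3],[0,0,4,-4],[0,0,0,3]]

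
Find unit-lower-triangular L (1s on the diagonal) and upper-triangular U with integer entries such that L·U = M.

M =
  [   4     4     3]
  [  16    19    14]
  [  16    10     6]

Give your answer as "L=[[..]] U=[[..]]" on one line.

L=[[1,0,0],[4,1,0],[4,-2,1]] U=[[4,4,3],[0,3,2],[0,0,-2]]

  r1 -= 4·r0 → [0,3,2]
  r2 -= 4·r0 → [0,-6,-6]
  r2 -= -2·r1 → [0,0,-2]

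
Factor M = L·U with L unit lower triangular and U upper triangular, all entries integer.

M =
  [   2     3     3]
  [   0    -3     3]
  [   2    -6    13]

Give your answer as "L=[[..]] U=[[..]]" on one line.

  R1 -= 0·R0 → [0,-3,3]
  R2 -= 1·R0 → [0,-9,10]
  R2 -= 3·R1 → [0,0,1]

L=[[1,0,0],[0,1,0],[1,3,1]] U=[[2,3,3],[0,-3,3],[0,0,1]]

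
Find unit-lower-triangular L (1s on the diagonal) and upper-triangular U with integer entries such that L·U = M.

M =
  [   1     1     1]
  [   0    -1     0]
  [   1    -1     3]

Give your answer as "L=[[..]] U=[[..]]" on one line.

L=[[1,0,0],[0,1,0],[1,2,1]] U=[[1,1,1],[0,-1,0],[0,0,2]]

  R1 -= 0·R0 → [0,-1,0]
  R2 -= 1·R0 → [0,-2,2]
  R2 -= 2·R1 → [0,0,2]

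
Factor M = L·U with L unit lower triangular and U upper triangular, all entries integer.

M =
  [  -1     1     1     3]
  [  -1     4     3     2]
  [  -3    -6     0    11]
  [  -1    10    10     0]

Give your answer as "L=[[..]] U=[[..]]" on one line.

  row1 -= 1·row0 → [0,3,2,-1]
  row2 -= 3·row0 → [0,-9,-3,2]
  row3 -= 1·row0 → [0,9,9,-3]
  row2 -= -3·row1 → [0,0,3,-1]
  row3 -= 3·row1 → [0,0,3,0]
  row3 -= 1·row2 → [0,0,0,1]

L=[[1,0,0,0],[1,1,0,0],[3,-3,1,0],[1,3,1,1]] U=[[-1,1,1,3],[0,3,2,-1],[0,0,3,-1],[0,0,0,1]]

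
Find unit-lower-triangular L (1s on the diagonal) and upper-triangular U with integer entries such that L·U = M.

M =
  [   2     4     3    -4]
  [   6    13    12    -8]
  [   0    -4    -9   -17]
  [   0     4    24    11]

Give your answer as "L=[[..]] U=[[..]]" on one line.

  R1 -= 3·R0 → [0,1,3,4]
  R2 -= 0·R0 → [0,-4,-9,-17]
  R3 -= 0·R0 → [0,4,24,11]
  R2 -= -4·R1 → [0,0,3,-1]
  R3 -= 4·R1 → [0,0,12,-5]
  R3 -= 4·R2 → [0,0,0,-1]

L=[[1,0,0,0],[3,1,0,0],[0,-4,1,0],[0,4,4,1]] U=[[2,4,3,-4],[0,1,3,4],[0,0,3,-1],[0,0,0,-1]]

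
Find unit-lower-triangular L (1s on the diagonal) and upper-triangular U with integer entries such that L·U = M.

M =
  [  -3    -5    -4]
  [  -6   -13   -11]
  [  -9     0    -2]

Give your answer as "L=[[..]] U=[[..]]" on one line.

  R1 -= 2·R0 → [0,-3,-3]
  R2 -= 3·R0 → [0,15,10]
  R2 -= -5·R1 → [0,0,-5]

L=[[1,0,0],[2,1,0],[3,-5,1]] U=[[-3,-5,-4],[0,-3,-3],[0,0,-5]]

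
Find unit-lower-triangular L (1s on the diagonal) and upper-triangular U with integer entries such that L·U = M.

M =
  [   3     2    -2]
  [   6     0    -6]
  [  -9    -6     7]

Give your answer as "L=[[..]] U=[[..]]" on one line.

L=[[1,0,0],[2,1,0],[-3,0,1]] U=[[3,2,-2],[0,-4,-2],[0,0,1]]

  r1 -= 2·r0 → [0,-4,-2]
  r2 -= -3·r0 → [0,0,1]
  r2 -= 0·r1 → [0,0,1]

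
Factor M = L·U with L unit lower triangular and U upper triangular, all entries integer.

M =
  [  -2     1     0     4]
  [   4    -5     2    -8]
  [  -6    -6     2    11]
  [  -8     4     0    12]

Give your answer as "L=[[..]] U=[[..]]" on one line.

L=[[1,0,0,0],[-2,1,0,0],[3,3,1,0],[4,0,0,1]] U=[[-2,1,0,4],[0,-3,2,0],[0,0,-4,-1],[0,0,0,-4]]

  R1 -= -2·R0 → [0,-3,2,0]
  R2 -= 3·R0 → [0,-9,2,-1]
  R3 -= 4·R0 → [0,0,0,-4]
  R2 -= 3·R1 → [0,0,-4,-1]
  R3 -= 0·R1 → [0,0,0,-4]
  R3 -= 0·R2 → [0,0,0,-4]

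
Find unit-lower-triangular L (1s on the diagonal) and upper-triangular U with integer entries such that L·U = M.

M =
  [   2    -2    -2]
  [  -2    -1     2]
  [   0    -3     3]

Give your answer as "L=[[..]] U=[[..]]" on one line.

  row1 -= -1·row0 → [0,-3,0]
  row2 -= 0·row0 → [0,-3,3]
  row2 -= 1·row1 → [0,0,3]

L=[[1,0,0],[-1,1,0],[0,1,1]] U=[[2,-2,-2],[0,-3,0],[0,0,3]]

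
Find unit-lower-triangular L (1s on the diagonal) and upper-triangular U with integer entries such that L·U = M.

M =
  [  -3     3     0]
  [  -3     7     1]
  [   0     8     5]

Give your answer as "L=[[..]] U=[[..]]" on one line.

L=[[1,0,0],[1,1,0],[0,2,1]] U=[[-3,3,0],[0,4,1],[0,0,3]]

  R1 -= 1·R0 → [0,4,1]
  R2 -= 0·R0 → [0,8,5]
  R2 -= 2·R1 → [0,0,3]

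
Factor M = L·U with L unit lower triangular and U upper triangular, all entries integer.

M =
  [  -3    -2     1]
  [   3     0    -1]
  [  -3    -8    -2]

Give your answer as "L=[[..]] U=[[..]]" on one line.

L=[[1,0,0],[-1,1,0],[1,3,1]] U=[[-3,-2,1],[0,-2,0],[0,0,-3]]

  row1 -= -1·row0 → [0,-2,0]
  row2 -= 1·row0 → [0,-6,-3]
  row2 -= 3·row1 → [0,0,-3]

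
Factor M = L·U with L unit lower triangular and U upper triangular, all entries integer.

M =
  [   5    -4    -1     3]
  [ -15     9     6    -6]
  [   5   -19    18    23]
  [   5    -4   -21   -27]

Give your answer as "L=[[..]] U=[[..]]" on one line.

  R1 -= -3·R0 → [0,-3,3,3]
  R2 -= 1·R0 → [0,-15,19,20]
  R3 -= 1·R0 → [0,0,-20,-30]
  R2 -= 5·R1 → [0,0,4,5]
  R3 -= 0·R1 → [0,0,-20,-30]
  R3 -= -5·R2 → [0,0,0,-5]

L=[[1,0,0,0],[-3,1,0,0],[1,5,1,0],[1,0,-5,1]] U=[[5,-4,-1,3],[0,-3,3,3],[0,0,4,5],[0,0,0,-5]]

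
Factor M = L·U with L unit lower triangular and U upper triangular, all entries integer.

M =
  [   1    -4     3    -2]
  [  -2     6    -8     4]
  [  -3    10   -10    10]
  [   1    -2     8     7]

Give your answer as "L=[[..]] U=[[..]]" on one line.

L=[[1,0,0,0],[-2,1,0,0],[-3,1,1,0],[1,-1,3,1]] U=[[1,-4,3,-2],[0,-2,-2,0],[0,0,1,4],[0,0,0,-3]]

  R1 -= -2·R0 → [0,-2,-2,0]
  R2 -= -3·R0 → [0,-2,-1,4]
  R3 -= 1·R0 → [0,2,5,9]
  R2 -= 1·R1 → [0,0,1,4]
  R3 -= -1·R1 → [0,0,3,9]
  R3 -= 3·R2 → [0,0,0,-3]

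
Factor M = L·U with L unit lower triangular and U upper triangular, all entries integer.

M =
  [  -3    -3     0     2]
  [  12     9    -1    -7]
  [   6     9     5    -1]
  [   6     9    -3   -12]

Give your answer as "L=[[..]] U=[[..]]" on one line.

L=[[1,0,0,0],[-4,1,0,0],[-2,-1,1,0],[-2,-1,-1,1]] U=[[-3,-3,0,2],[0,-3,-1,1],[0,0,4,4],[0,0,0,-3]]

  row1 -= -4·row0 → [0,-3,-1,1]
  row2 -= -2·row0 → [0,3,5,3]
  row3 -= -2·row0 → [0,3,-3,-8]
  row2 -= -1·row1 → [0,0,4,4]
  row3 -= -1·row1 → [0,0,-4,-7]
  row3 -= -1·row2 → [0,0,0,-3]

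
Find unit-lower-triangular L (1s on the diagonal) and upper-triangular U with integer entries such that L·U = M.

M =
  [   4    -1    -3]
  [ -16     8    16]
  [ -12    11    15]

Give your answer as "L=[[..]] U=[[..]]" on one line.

  row1 -= -4·row0 → [0,4,4]
  row2 -= -3·row0 → [0,8,6]
  row2 -= 2·row1 → [0,0,-2]

L=[[1,0,0],[-4,1,0],[-3,2,1]] U=[[4,-1,-3],[0,4,4],[0,0,-2]]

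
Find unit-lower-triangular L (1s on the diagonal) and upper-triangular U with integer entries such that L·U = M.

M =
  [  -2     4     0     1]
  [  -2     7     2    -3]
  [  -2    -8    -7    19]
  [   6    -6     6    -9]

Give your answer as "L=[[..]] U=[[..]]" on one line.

L=[[1,0,0,0],[1,1,0,0],[1,-4,1,0],[-3,2,2,1]] U=[[-2,4,0,1],[0,3,2,-4],[0,0,1,2],[0,0,0,-2]]

  R1 -= 1·R0 → [0,3,2,-4]
  R2 -= 1·R0 → [0,-12,-7,18]
  R3 -= -3·R0 → [0,6,6,-6]
  R2 -= -4·R1 → [0,0,1,2]
  R3 -= 2·R1 → [0,0,2,2]
  R3 -= 2·R2 → [0,0,0,-2]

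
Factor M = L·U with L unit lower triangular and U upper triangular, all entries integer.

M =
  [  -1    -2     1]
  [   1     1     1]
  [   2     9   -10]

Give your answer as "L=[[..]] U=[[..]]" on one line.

L=[[1,0,0],[-1,1,0],[-2,-5,1]] U=[[-1,-2,1],[0,-1,2],[0,0,2]]

  R1 -= -1·R0 → [0,-1,2]
  R2 -= -2·R0 → [0,5,-8]
  R2 -= -5·R1 → [0,0,2]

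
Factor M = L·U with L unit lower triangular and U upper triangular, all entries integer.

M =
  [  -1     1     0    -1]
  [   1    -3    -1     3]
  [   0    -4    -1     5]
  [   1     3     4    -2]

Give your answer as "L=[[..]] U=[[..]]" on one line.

  row1 -= -1·row0 → [0,-2,-1,2]
  row2 -= 0·row0 → [0,-4,-1,5]
  row3 -= -1·row0 → [0,4,4,-3]
  row2 -= 2·row1 → [0,0,1,1]
  row3 -= -2·row1 → [0,0,2,1]
  row3 -= 2·row2 → [0,0,0,-1]

L=[[1,0,0,0],[-1,1,0,0],[0,2,1,0],[-1,-2,2,1]] U=[[-1,1,0,-1],[0,-2,-1,2],[0,0,1,1],[0,0,0,-1]]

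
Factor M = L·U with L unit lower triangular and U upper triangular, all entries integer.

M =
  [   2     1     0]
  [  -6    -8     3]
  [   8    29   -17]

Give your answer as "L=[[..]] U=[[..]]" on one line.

  R1 -= -3·R0 → [0,-5,3]
  R2 -= 4·R0 → [0,25,-17]
  R2 -= -5·R1 → [0,0,-2]

L=[[1,0,0],[-3,1,0],[4,-5,1]] U=[[2,1,0],[0,-5,3],[0,0,-2]]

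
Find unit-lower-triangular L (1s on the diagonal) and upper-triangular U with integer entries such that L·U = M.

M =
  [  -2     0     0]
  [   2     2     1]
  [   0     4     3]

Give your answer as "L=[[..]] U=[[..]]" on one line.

  r1 -= -1·r0 → [0,2,1]
  r2 -= 0·r0 → [0,4,3]
  r2 -= 2·r1 → [0,0,1]

L=[[1,0,0],[-1,1,0],[0,2,1]] U=[[-2,0,0],[0,2,1],[0,0,1]]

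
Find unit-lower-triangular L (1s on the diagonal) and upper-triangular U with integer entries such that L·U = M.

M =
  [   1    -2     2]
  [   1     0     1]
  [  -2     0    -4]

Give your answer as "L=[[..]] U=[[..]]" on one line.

L=[[1,0,0],[1,1,0],[-2,-2,1]] U=[[1,-2,2],[0,2,-1],[0,0,-2]]

  row1 -= 1·row0 → [0,2,-1]
  row2 -= -2·row0 → [0,-4,0]
  row2 -= -2·row1 → [0,0,-2]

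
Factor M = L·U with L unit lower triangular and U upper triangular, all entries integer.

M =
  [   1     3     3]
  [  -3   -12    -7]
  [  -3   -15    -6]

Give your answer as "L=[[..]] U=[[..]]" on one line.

L=[[1,0,0],[-3,1,0],[-3,2,1]] U=[[1,3,3],[0,-3,2],[0,0,-1]]

  R1 -= -3·R0 → [0,-3,2]
  R2 -= -3·R0 → [0,-6,3]
  R2 -= 2·R1 → [0,0,-1]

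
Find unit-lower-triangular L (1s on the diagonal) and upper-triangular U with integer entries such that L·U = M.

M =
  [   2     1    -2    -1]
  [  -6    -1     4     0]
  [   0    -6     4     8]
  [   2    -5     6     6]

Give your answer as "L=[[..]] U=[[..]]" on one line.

  row1 -= -3·row0 → [0,2,-2,-3]
  row2 -= 0·row0 → [0,-6,4,8]
  row3 -= 1·row0 → [0,-6,8,7]
  row2 -= -3·row1 → [0,0,-2,-1]
  row3 -= -3·row1 → [0,0,2,-2]
  row3 -= -1·row2 → [0,0,0,-3]

L=[[1,0,0,0],[-3,1,0,0],[0,-3,1,0],[1,-3,-1,1]] U=[[2,1,-2,-1],[0,2,-2,-3],[0,0,-2,-1],[0,0,0,-3]]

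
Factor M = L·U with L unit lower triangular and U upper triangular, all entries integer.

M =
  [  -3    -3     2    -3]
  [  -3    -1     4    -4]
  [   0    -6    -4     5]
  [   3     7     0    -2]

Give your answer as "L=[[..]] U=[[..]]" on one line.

  row1 -= 1·row0 → [0,2,2,-1]
  row2 -= 0·row0 → [0,-6,-4,5]
  row3 -= -1·row0 → [0,4,2,-5]
  row2 -= -3·row1 → [0,0,2,2]
  row3 -= 2·row1 → [0,0,-2,-3]
  row3 -= -1·row2 → [0,0,0,-1]

L=[[1,0,0,0],[1,1,0,0],[0,-3,1,0],[-1,2,-1,1]] U=[[-3,-3,2,-3],[0,2,2,-1],[0,0,2,2],[0,0,0,-1]]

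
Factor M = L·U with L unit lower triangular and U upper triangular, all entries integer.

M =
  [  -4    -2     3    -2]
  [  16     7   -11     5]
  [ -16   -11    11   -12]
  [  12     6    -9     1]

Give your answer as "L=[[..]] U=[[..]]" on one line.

L=[[1,0,0,0],[-4,1,0,0],[4,3,1,0],[-3,0,0,1]] U=[[-4,-2,3,-2],[0,-1,1,-3],[0,0,-4,5],[0,0,0,-5]]

  R1 -= -4·R0 → [0,-1,1,-3]
  R2 -= 4·R0 → [0,-3,-1,-4]
  R3 -= -3·R0 → [0,0,0,-5]
  R2 -= 3·R1 → [0,0,-4,5]
  R3 -= 0·R1 → [0,0,0,-5]
  R3 -= 0·R2 → [0,0,0,-5]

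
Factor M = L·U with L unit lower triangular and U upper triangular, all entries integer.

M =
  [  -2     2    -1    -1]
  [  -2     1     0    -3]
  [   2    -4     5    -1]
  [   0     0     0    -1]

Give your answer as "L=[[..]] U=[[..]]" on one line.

L=[[1,0,0,0],[1,1,0,0],[-1,2,1,0],[0,0,0,1]] U=[[-2,2,-1,-1],[0,-1,1,-2],[0,0,2,2],[0,0,0,-1]]

  r1 -= 1·r0 → [0,-1,1,-2]
  r2 -= -1·r0 → [0,-2,4,-2]
  r3 -= 0·r0 → [0,0,0,-1]
  r2 -= 2·r1 → [0,0,2,2]
  r3 -= 0·r1 → [0,0,0,-1]
  r3 -= 0·r2 → [0,0,0,-1]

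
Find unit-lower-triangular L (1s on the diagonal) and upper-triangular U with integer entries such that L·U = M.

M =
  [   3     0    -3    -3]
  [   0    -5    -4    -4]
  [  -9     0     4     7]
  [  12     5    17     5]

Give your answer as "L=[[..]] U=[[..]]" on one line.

  R1 -= 0·R0 → [0,-5,-4,-4]
  R2 -= -3·R0 → [0,0,-5,-2]
  R3 -= 4·R0 → [0,5,29,17]
  R2 -= 0·R1 → [0,0,-5,-2]
  R3 -= -1·R1 → [0,0,25,13]
  R3 -= -5·R2 → [0,0,0,3]

L=[[1,0,0,0],[0,1,0,0],[-3,0,1,0],[4,-1,-5,1]] U=[[3,0,-3,-3],[0,-5,-4,-4],[0,0,-5,-2],[0,0,0,3]]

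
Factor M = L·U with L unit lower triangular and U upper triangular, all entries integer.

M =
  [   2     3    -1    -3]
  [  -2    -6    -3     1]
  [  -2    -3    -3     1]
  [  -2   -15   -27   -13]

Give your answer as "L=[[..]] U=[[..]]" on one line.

L=[[1,0,0,0],[-1,1,0,0],[-1,0,1,0],[-1,4,3,1]] U=[[2,3,-1,-3],[0,-3,-4,-2],[0,0,-4,-2],[0,0,0,-2]]

  r1 -= -1·r0 → [0,-3,-4,-2]
  r2 -= -1·r0 → [0,0,-4,-2]
  r3 -= -1·r0 → [0,-12,-28,-16]
  r2 -= 0·r1 → [0,0,-4,-2]
  r3 -= 4·r1 → [0,0,-12,-8]
  r3 -= 3·r2 → [0,0,0,-2]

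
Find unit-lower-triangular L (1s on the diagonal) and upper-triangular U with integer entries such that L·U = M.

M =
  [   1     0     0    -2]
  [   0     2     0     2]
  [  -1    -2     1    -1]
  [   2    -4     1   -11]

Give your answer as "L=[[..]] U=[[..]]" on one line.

  R1 -= 0·R0 → [0,2,0,2]
  R2 -= -1·R0 → [0,-2,1,-3]
  R3 -= 2·R0 → [0,-4,1,-7]
  R2 -= -1·R1 → [0,0,1,-1]
  R3 -= -2·R1 → [0,0,1,-3]
  R3 -= 1·R2 → [0,0,0,-2]

L=[[1,0,0,0],[0,1,0,0],[-1,-1,1,0],[2,-2,1,1]] U=[[1,0,0,-2],[0,2,0,2],[0,0,1,-1],[0,0,0,-2]]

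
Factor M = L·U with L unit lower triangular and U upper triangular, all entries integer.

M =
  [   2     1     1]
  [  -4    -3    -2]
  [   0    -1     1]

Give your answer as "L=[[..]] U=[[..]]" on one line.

  row1 -= -2·row0 → [0,-1,0]
  row2 -= 0·row0 → [0,-1,1]
  row2 -= 1·row1 → [0,0,1]

L=[[1,0,0],[-2,1,0],[0,1,1]] U=[[2,1,1],[0,-1,0],[0,0,1]]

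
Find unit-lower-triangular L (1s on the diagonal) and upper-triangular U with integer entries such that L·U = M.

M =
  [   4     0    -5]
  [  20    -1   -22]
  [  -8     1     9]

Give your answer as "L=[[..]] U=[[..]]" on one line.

L=[[1,0,0],[5,1,0],[-2,-1,1]] U=[[4,0,-5],[0,-1,3],[0,0,2]]

  r1 -= 5·r0 → [0,-1,3]
  r2 -= -2·r0 → [0,1,-1]
  r2 -= -1·r1 → [0,0,2]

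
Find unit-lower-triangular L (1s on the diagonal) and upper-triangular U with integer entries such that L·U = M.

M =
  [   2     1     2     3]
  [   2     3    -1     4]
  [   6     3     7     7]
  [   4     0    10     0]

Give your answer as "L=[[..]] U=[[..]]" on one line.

  row1 -= 1·row0 → [0,2,-3,1]
  row2 -= 3·row0 → [0,0,1,-2]
  row3 -= 2·row0 → [0,-2,6,-6]
  row2 -= 0·row1 → [0,0,1,-2]
  row3 -= -1·row1 → [0,0,3,-5]
  row3 -= 3·row2 → [0,0,0,1]

L=[[1,0,0,0],[1,1,0,0],[3,0,1,0],[2,-1,3,1]] U=[[2,1,2,3],[0,2,-3,1],[0,0,1,-2],[0,0,0,1]]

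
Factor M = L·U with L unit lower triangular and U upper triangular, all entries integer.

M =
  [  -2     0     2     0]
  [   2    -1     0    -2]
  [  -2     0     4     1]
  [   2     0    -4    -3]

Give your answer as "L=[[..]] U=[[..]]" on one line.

  row1 -= -1·row0 → [0,-1,2,-2]
  row2 -= 1·row0 → [0,0,2,1]
  row3 -= -1·row0 → [0,0,-2,-3]
  row2 -= 0·row1 → [0,0,2,1]
  row3 -= 0·row1 → [0,0,-2,-3]
  row3 -= -1·row2 → [0,0,0,-2]

L=[[1,0,0,0],[-1,1,0,0],[1,0,1,0],[-1,0,-1,1]] U=[[-2,0,2,0],[0,-1,2,-2],[0,0,2,1],[0,0,0,-2]]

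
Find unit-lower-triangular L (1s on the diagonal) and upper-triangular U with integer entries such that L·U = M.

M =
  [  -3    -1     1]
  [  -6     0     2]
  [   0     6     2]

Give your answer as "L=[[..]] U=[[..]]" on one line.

  r1 -= 2·r0 → [0,2,0]
  r2 -= 0·r0 → [0,6,2]
  r2 -= 3·r1 → [0,0,2]

L=[[1,0,0],[2,1,0],[0,3,1]] U=[[-3,-1,1],[0,2,0],[0,0,2]]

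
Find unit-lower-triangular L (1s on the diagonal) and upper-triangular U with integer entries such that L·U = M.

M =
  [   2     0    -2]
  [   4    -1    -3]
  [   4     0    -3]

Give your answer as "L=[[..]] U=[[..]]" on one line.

L=[[1,0,0],[2,1,0],[2,0,1]] U=[[2,0,-2],[0,-1,1],[0,0,1]]

  r1 -= 2·r0 → [0,-1,1]
  r2 -= 2·r0 → [0,0,1]
  r2 -= 0·r1 → [0,0,1]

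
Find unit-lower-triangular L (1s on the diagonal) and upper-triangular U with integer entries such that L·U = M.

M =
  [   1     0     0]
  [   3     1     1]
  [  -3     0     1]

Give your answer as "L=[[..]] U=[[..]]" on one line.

L=[[1,0,0],[3,1,0],[-3,0,1]] U=[[1,0,0],[0,1,1],[0,0,1]]

  row1 -= 3·row0 → [0,1,1]
  row2 -= -3·row0 → [0,0,1]
  row2 -= 0·row1 → [0,0,1]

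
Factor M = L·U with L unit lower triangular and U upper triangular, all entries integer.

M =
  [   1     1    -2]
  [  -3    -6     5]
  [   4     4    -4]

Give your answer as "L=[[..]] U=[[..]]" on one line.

  row1 -= -3·row0 → [0,-3,-1]
  row2 -= 4·row0 → [0,0,4]
  row2 -= 0·row1 → [0,0,4]

L=[[1,0,0],[-3,1,0],[4,0,1]] U=[[1,1,-2],[0,-3,-1],[0,0,4]]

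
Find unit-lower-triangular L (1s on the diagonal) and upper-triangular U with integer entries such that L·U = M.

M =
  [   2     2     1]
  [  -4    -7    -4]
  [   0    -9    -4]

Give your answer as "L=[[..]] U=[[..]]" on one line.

  r1 -= -2·r0 → [0,-3,-2]
  r2 -= 0·r0 → [0,-9,-4]
  r2 -= 3·r1 → [0,0,2]

L=[[1,0,0],[-2,1,0],[0,3,1]] U=[[2,2,1],[0,-3,-2],[0,0,2]]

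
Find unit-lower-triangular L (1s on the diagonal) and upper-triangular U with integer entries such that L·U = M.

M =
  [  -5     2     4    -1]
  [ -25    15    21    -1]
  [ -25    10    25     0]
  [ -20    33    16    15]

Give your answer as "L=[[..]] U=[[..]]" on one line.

L=[[1,0,0,0],[5,1,0,0],[5,0,1,0],[4,5,-1,1]] U=[[-5,2,4,-1],[0,5,1,4],[0,0,5,5],[0,0,0,4]]

  R1 -= 5·R0 → [0,5,1,4]
  R2 -= 5·R0 → [0,0,5,5]
  R3 -= 4·R0 → [0,25,0,19]
  R2 -= 0·R1 → [0,0,5,5]
  R3 -= 5·R1 → [0,0,-5,-1]
  R3 -= -1·R2 → [0,0,0,4]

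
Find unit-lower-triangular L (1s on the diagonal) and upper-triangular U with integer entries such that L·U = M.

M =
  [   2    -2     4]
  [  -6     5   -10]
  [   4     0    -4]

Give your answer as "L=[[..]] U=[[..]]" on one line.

  R1 -= -3·R0 → [0,-1,2]
  R2 -= 2·R0 → [0,4,-12]
  R2 -= -4·R1 → [0,0,-4]

L=[[1,0,0],[-3,1,0],[2,-4,1]] U=[[2,-2,4],[0,-1,2],[0,0,-4]]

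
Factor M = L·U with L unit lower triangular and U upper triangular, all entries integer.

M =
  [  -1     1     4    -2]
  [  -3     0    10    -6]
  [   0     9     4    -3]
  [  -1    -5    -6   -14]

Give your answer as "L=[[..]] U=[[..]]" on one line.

  R1 -= 3·R0 → [0,-3,-2,0]
  R2 -= 0·R0 → [0,9,4,-3]
  R3 -= 1·R0 → [0,-6,-10,-12]
  R2 -= -3·R1 → [0,0,-2,-3]
  R3 -= 2·R1 → [0,0,-6,-12]
  R3 -= 3·R2 → [0,0,0,-3]

L=[[1,0,0,0],[3,1,0,0],[0,-3,1,0],[1,2,3,1]] U=[[-1,1,4,-2],[0,-3,-2,0],[0,0,-2,-3],[0,0,0,-3]]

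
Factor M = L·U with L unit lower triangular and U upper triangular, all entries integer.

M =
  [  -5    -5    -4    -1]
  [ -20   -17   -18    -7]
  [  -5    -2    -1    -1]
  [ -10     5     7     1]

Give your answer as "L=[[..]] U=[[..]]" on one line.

L=[[1,0,0,0],[4,1,0,0],[1,1,1,0],[2,5,5,1]] U=[[-5,-5,-4,-1],[0,3,-2,-3],[0,0,5,3],[0,0,0,3]]

  R1 -= 4·R0 → [0,3,-2,-3]
  R2 -= 1·R0 → [0,3,3,0]
  R3 -= 2·R0 → [0,15,15,3]
  R2 -= 1·R1 → [0,0,5,3]
  R3 -= 5·R1 → [0,0,25,18]
  R3 -= 5·R2 → [0,0,0,3]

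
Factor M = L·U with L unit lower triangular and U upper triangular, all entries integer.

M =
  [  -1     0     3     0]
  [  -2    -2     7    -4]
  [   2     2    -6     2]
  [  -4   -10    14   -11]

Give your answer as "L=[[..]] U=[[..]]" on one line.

  r1 -= 2·r0 → [0,-2,1,-4]
  r2 -= -2·r0 → [0,2,0,2]
  r3 -= 4·r0 → [0,-10,2,-11]
  r2 -= -1·r1 → [0,0,1,-2]
  r3 -= 5·r1 → [0,0,-3,9]
  r3 -= -3·r2 → [0,0,0,3]

L=[[1,0,0,0],[2,1,0,0],[-2,-1,1,0],[4,5,-3,1]] U=[[-1,0,3,0],[0,-2,1,-4],[0,0,1,-2],[0,0,0,3]]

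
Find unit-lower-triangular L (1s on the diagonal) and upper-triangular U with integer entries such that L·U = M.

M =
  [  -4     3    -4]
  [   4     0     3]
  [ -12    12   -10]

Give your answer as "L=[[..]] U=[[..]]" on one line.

  R1 -= -1·R0 → [0,3,-1]
  R2 -= 3·R0 → [0,3,2]
  R2 -= 1·R1 → [0,0,3]

L=[[1,0,0],[-1,1,0],[3,1,1]] U=[[-4,3,-4],[0,3,-1],[0,0,3]]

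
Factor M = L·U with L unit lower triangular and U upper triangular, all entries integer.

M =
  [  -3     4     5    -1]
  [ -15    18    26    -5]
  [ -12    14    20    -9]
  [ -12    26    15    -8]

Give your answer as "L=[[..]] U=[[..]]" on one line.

L=[[1,0,0,0],[5,1,0,0],[4,1,1,0],[4,-5,0,1]] U=[[-3,4,5,-1],[0,-2,1,0],[0,0,-1,-5],[0,0,0,-4]]

  R1 -= 5·R0 → [0,-2,1,0]
  R2 -= 4·R0 → [0,-2,0,-5]
  R3 -= 4·R0 → [0,10,-5,-4]
  R2 -= 1·R1 → [0,0,-1,-5]
  R3 -= -5·R1 → [0,0,0,-4]
  R3 -= 0·R2 → [0,0,0,-4]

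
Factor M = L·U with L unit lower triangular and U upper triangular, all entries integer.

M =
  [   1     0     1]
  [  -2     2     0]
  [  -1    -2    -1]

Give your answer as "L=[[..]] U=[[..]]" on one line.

L=[[1,0,0],[-2,1,0],[-1,-1,1]] U=[[1,0,1],[0,2,2],[0,0,2]]

  row1 -= -2·row0 → [0,2,2]
  row2 -= -1·row0 → [0,-2,0]
  row2 -= -1·row1 → [0,0,2]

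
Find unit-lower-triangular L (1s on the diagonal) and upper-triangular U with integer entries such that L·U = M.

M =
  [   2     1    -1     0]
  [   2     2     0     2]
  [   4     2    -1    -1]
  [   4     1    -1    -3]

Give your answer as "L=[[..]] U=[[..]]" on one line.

L=[[1,0,0,0],[1,1,0,0],[2,0,1,0],[2,-1,2,1]] U=[[2,1,-1,0],[0,1,1,2],[0,0,1,-1],[0,0,0,1]]

  R1 -= 1·R0 → [0,1,1,2]
  R2 -= 2·R0 → [0,0,1,-1]
  R3 -= 2·R0 → [0,-1,1,-3]
  R2 -= 0·R1 → [0,0,1,-1]
  R3 -= -1·R1 → [0,0,2,-1]
  R3 -= 2·R2 → [0,0,0,1]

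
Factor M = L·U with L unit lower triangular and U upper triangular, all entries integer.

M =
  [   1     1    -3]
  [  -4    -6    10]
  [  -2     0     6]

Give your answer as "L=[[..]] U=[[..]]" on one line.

  row1 -= -4·row0 → [0,-2,-2]
  row2 -= -2·row0 → [0,2,0]
  row2 -= -1·row1 → [0,0,-2]

L=[[1,0,0],[-4,1,0],[-2,-1,1]] U=[[1,1,-3],[0,-2,-2],[0,0,-2]]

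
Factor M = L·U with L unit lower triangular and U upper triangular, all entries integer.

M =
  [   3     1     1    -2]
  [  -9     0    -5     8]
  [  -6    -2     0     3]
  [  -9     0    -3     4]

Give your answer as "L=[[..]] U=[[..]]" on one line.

L=[[1,0,0,0],[-3,1,0,0],[-2,0,1,0],[-3,1,1,1]] U=[[3,1,1,-2],[0,3,-2,2],[0,0,2,-1],[0,0,0,-3]]

  r1 -= -3·r0 → [0,3,-2,2]
  r2 -= -2·r0 → [0,0,2,-1]
  r3 -= -3·r0 → [0,3,0,-2]
  r2 -= 0·r1 → [0,0,2,-1]
  r3 -= 1·r1 → [0,0,2,-4]
  r3 -= 1·r2 → [0,0,0,-3]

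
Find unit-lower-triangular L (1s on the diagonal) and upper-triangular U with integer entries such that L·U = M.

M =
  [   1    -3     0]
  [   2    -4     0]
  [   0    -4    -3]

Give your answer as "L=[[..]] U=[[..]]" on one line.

L=[[1,0,0],[2,1,0],[0,-2,1]] U=[[1,-3,0],[0,2,0],[0,0,-3]]

  r1 -= 2·r0 → [0,2,0]
  r2 -= 0·r0 → [0,-4,-3]
  r2 -= -2·r1 → [0,0,-3]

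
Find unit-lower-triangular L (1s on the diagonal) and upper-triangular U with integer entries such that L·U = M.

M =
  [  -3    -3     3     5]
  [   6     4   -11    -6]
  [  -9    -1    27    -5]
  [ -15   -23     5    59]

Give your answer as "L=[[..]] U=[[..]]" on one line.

  r1 -= -2·r0 → [0,-2,-5,4]
  r2 -= 3·r0 → [0,8,18,-20]
  r3 -= 5·r0 → [0,-8,-10,34]
  r2 -= -4·r1 → [0,0,-2,-4]
  r3 -= 4·r1 → [0,0,10,18]
  r3 -= -5·r2 → [0,0,0,-2]

L=[[1,0,0,0],[-2,1,0,0],[3,-4,1,0],[5,4,-5,1]] U=[[-3,-3,3,5],[0,-2,-5,4],[0,0,-2,-4],[0,0,0,-2]]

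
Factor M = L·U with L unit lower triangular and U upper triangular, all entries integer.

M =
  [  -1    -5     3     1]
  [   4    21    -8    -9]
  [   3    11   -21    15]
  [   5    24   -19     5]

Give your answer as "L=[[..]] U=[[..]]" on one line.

L=[[1,0,0,0],[-4,1,0,0],[-3,-4,1,0],[-5,-1,0,1]] U=[[-1,-5,3,1],[0,1,4,-5],[0,0,4,-2],[0,0,0,5]]

  R1 -= -4·R0 → [0,1,4,-5]
  R2 -= -3·R0 → [0,-4,-12,18]
  R3 -= -5·R0 → [0,-1,-4,10]
  R2 -= -4·R1 → [0,0,4,-2]
  R3 -= -1·R1 → [0,0,0,5]
  R3 -= 0·R2 → [0,0,0,5]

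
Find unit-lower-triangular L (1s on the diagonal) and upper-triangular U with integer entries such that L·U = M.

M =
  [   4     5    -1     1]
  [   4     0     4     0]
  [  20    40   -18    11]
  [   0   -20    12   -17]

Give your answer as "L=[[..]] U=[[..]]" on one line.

L=[[1,0,0,0],[1,1,0,0],[5,-3,1,0],[0,4,-4,1]] U=[[4,5,-1,1],[0,-5,5,-1],[0,0,2,3],[0,0,0,-1]]

  row1 -= 1·row0 → [0,-5,5,-1]
  row2 -= 5·row0 → [0,15,-13,6]
  row3 -= 0·row0 → [0,-20,12,-17]
  row2 -= -3·row1 → [0,0,2,3]
  row3 -= 4·row1 → [0,0,-8,-13]
  row3 -= -4·row2 → [0,0,0,-1]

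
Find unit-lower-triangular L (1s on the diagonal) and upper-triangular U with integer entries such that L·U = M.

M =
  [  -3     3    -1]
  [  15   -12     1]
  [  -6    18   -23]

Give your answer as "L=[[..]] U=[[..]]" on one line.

  R1 -= -5·R0 → [0,3,-4]
  R2 -= 2·R0 → [0,12,-21]
  R2 -= 4·R1 → [0,0,-5]

L=[[1,0,0],[-5,1,0],[2,4,1]] U=[[-3,3,-1],[0,3,-4],[0,0,-5]]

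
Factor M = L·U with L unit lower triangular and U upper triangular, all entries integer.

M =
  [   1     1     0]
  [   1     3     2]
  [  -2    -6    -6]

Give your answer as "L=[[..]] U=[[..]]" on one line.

  row1 -= 1·row0 → [0,2,2]
  row2 -= -2·row0 → [0,-4,-6]
  row2 -= -2·row1 → [0,0,-2]

L=[[1,0,0],[1,1,0],[-2,-2,1]] U=[[1,1,0],[0,2,2],[0,0,-2]]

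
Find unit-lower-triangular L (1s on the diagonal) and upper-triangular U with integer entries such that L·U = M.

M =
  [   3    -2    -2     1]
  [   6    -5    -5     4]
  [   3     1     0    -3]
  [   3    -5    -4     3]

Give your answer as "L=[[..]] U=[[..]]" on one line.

L=[[1,0,0,0],[2,1,0,0],[1,-3,1,0],[1,3,-1,1]] U=[[3,-2,-2,1],[0,-1,-1,2],[0,0,-1,2],[0,0,0,-2]]

  row1 -= 2·row0 → [0,-1,-1,2]
  row2 -= 1·row0 → [0,3,2,-4]
  row3 -= 1·row0 → [0,-3,-2,2]
  row2 -= -3·row1 → [0,0,-1,2]
  row3 -= 3·row1 → [0,0,1,-4]
  row3 -= -1·row2 → [0,0,0,-2]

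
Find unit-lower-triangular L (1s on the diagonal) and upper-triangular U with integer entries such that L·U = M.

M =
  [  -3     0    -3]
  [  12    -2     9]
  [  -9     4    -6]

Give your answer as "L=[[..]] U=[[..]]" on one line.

  R1 -= -4·R0 → [0,-2,-3]
  R2 -= 3·R0 → [0,4,3]
  R2 -= -2·R1 → [0,0,-3]

L=[[1,0,0],[-4,1,0],[3,-2,1]] U=[[-3,0,-3],[0,-2,-3],[0,0,-3]]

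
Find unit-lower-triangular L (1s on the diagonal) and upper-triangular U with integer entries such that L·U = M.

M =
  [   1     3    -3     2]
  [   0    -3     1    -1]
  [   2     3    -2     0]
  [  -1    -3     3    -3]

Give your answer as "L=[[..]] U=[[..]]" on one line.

L=[[1,0,0,0],[0,1,0,0],[2,1,1,0],[-1,0,0,1]] U=[[1,3,-3,2],[0,-3,1,-1],[0,0,3,-3],[0,0,0,-1]]

  R1 -= 0·R0 → [0,-3,1,-1]
  R2 -= 2·R0 → [0,-3,4,-4]
  R3 -= -1·R0 → [0,0,0,-1]
  R2 -= 1·R1 → [0,0,3,-3]
  R3 -= 0·R1 → [0,0,0,-1]
  R3 -= 0·R2 → [0,0,0,-1]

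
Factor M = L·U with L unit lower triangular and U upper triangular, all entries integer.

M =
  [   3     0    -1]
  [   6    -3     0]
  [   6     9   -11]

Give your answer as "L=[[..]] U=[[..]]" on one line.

L=[[1,0,0],[2,1,0],[2,-3,1]] U=[[3,0,-1],[0,-3,2],[0,0,-3]]

  r1 -= 2·r0 → [0,-3,2]
  r2 -= 2·r0 → [0,9,-9]
  r2 -= -3·r1 → [0,0,-3]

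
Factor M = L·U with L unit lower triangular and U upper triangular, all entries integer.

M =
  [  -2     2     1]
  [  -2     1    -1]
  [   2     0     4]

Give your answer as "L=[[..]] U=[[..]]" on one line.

L=[[1,0,0],[1,1,0],[-1,-2,1]] U=[[-2,2,1],[0,-1,-2],[0,0,1]]

  r1 -= 1·r0 → [0,-1,-2]
  r2 -= -1·r0 → [0,2,5]
  r2 -= -2·r1 → [0,0,1]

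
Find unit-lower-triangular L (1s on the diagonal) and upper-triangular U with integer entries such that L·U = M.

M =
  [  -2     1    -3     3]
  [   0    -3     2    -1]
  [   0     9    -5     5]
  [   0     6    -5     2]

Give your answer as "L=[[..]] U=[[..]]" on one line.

L=[[1,0,0,0],[0,1,0,0],[0,-3,1,0],[0,-2,-1,1]] U=[[-2,1,-3,3],[0,-3,2,-1],[0,0,1,2],[0,0,0,2]]

  r1 -= 0·r0 → [0,-3,2,-1]
  r2 -= 0·r0 → [0,9,-5,5]
  r3 -= 0·r0 → [0,6,-5,2]
  r2 -= -3·r1 → [0,0,1,2]
  r3 -= -2·r1 → [0,0,-1,0]
  r3 -= -1·r2 → [0,0,0,2]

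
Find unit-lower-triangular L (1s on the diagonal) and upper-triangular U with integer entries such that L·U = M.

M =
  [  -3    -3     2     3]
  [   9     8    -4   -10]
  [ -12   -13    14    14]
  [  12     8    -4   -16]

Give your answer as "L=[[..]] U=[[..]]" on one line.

L=[[1,0,0,0],[-3,1,0,0],[4,1,1,0],[-4,4,-1,1]] U=[[-3,-3,2,3],[0,-1,2,-1],[0,0,4,3],[0,0,0,3]]

  R1 -= -3·R0 → [0,-1,2,-1]
  R2 -= 4·R0 → [0,-1,6,2]
  R3 -= -4·R0 → [0,-4,4,-4]
  R2 -= 1·R1 → [0,0,4,3]
  R3 -= 4·R1 → [0,0,-4,0]
  R3 -= -1·R2 → [0,0,0,3]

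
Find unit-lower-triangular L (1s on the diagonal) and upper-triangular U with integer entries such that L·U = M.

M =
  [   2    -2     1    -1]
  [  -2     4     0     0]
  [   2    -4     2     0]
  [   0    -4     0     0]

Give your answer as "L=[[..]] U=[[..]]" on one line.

L=[[1,0,0,0],[-1,1,0,0],[1,-1,1,0],[0,-2,1,1]] U=[[2,-2,1,-1],[0,2,1,-1],[0,0,2,0],[0,0,0,-2]]

  r1 -= -1·r0 → [0,2,1,-1]
  r2 -= 1·r0 → [0,-2,1,1]
  r3 -= 0·r0 → [0,-4,0,0]
  r2 -= -1·r1 → [0,0,2,0]
  r3 -= -2·r1 → [0,0,2,-2]
  r3 -= 1·r2 → [0,0,0,-2]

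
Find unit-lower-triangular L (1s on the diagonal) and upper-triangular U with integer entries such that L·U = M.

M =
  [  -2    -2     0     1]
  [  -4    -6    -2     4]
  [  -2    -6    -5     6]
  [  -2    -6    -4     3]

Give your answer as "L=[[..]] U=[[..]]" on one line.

  row1 -= 2·row0 → [0,-2,-2,2]
  row2 -= 1·row0 → [0,-4,-5,5]
  row3 -= 1·row0 → [0,-4,-4,2]
  row2 -= 2·row1 → [0,0,-1,1]
  row3 -= 2·row1 → [0,0,0,-2]
  row3 -= 0·row2 → [0,0,0,-2]

L=[[1,0,0,0],[2,1,0,0],[1,2,1,0],[1,2,0,1]] U=[[-2,-2,0,1],[0,-2,-2,2],[0,0,-1,1],[0,0,0,-2]]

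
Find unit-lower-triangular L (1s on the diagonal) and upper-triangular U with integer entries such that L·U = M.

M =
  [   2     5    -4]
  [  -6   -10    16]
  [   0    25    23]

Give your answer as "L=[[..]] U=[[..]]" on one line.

L=[[1,0,0],[-3,1,0],[0,5,1]] U=[[2,5,-4],[0,5,4],[0,0,3]]

  R1 -= -3·R0 → [0,5,4]
  R2 -= 0·R0 → [0,25,23]
  R2 -= 5·R1 → [0,0,3]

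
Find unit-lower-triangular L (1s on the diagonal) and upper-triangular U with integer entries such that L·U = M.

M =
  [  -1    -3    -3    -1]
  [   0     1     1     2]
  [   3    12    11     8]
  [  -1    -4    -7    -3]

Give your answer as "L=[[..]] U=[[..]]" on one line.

  r1 -= 0·r0 → [0,1,1,2]
  r2 -= -3·r0 → [0,3,2,5]
  r3 -= 1·r0 → [0,-1,-4,-2]
  r2 -= 3·r1 → [0,0,-1,-1]
  r3 -= -1·r1 → [0,0,-3,0]
  r3 -= 3·r2 → [0,0,0,3]

L=[[1,0,0,0],[0,1,0,0],[-3,3,1,0],[1,-1,3,1]] U=[[-1,-3,-3,-1],[0,1,1,2],[0,0,-1,-1],[0,0,0,3]]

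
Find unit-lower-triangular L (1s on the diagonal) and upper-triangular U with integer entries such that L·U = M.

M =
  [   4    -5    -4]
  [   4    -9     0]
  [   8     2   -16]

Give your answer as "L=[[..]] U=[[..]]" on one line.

  r1 -= 1·r0 → [0,-4,4]
  r2 -= 2·r0 → [0,12,-8]
  r2 -= -3·r1 → [0,0,4]

L=[[1,0,0],[1,1,0],[2,-3,1]] U=[[4,-5,-4],[0,-4,4],[0,0,4]]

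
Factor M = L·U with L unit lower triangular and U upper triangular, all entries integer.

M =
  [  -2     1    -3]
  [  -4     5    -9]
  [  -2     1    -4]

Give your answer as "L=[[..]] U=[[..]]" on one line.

L=[[1,0,0],[2,1,0],[1,0,1]] U=[[-2,1,-3],[0,3,-3],[0,0,-1]]

  r1 -= 2·r0 → [0,3,-3]
  r2 -= 1·r0 → [0,0,-1]
  r2 -= 0·r1 → [0,0,-1]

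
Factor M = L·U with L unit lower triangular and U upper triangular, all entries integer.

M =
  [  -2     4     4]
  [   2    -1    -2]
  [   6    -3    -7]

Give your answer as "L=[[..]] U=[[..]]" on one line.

L=[[1,0,0],[-1,1,0],[-3,3,1]] U=[[-2,4,4],[0,3,2],[0,0,-1]]

  R1 -= -1·R0 → [0,3,2]
  R2 -= -3·R0 → [0,9,5]
  R2 -= 3·R1 → [0,0,-1]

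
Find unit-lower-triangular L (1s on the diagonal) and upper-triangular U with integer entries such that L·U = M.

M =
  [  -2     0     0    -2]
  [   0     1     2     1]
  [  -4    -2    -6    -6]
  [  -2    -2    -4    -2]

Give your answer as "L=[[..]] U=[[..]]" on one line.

L=[[1,0,0,0],[0,1,0,0],[2,-2,1,0],[1,-2,0,1]] U=[[-2,0,0,-2],[0,1,2,1],[0,0,-2,0],[0,0,0,2]]

  row1 -= 0·row0 → [0,1,2,1]
  row2 -= 2·row0 → [0,-2,-6,-2]
  row3 -= 1·row0 → [0,-2,-4,0]
  row2 -= -2·row1 → [0,0,-2,0]
  row3 -= -2·row1 → [0,0,0,2]
  row3 -= 0·row2 → [0,0,0,2]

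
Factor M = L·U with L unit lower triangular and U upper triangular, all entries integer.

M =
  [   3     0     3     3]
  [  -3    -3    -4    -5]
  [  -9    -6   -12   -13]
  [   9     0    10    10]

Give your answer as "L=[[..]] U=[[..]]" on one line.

  r1 -= -1·r0 → [0,-3,-1,-2]
  r2 -= -3·r0 → [0,-6,-3,-4]
  r3 -= 3·r0 → [0,0,1,1]
  r2 -= 2·r1 → [0,0,-1,0]
  r3 -= 0·r1 → [0,0,1,1]
  r3 -= -1·r2 → [0,0,0,1]

L=[[1,0,0,0],[-1,1,0,0],[-3,2,1,0],[3,0,-1,1]] U=[[3,0,3,3],[0,-3,-1,-2],[0,0,-1,0],[0,0,0,1]]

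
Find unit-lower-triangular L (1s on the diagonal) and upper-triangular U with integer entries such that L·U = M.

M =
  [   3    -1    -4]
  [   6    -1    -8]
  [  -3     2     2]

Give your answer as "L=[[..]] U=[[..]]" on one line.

  R1 -= 2·R0 → [0,1,0]
  R2 -= -1·R0 → [0,1,-2]
  R2 -= 1·R1 → [0,0,-2]

L=[[1,0,0],[2,1,0],[-1,1,1]] U=[[3,-1,-4],[0,1,0],[0,0,-2]]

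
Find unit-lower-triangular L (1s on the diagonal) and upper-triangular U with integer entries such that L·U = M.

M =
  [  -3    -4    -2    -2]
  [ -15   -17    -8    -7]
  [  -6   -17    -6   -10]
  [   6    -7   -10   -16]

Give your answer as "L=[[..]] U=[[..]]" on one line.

L=[[1,0,0,0],[5,1,0,0],[2,-3,1,0],[-2,-5,-1,1]] U=[[-3,-4,-2,-2],[0,3,2,3],[0,0,4,3],[0,0,0,-2]]

  row1 -= 5·row0 → [0,3,2,3]
  row2 -= 2·row0 → [0,-9,-2,-6]
  row3 -= -2·row0 → [0,-15,-14,-20]
  row2 -= -3·row1 → [0,0,4,3]
  row3 -= -5·row1 → [0,0,-4,-5]
  row3 -= -1·row2 → [0,0,0,-2]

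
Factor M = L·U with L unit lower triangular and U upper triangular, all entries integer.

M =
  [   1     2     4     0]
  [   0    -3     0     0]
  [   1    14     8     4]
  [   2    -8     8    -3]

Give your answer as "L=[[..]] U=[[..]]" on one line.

L=[[1,0,0,0],[0,1,0,0],[1,-4,1,0],[2,4,0,1]] U=[[1,2,4,0],[0,-3,0,0],[0,0,4,4],[0,0,0,-3]]

  R1 -= 0·R0 → [0,-3,0,0]
  R2 -= 1·R0 → [0,12,4,4]
  R3 -= 2·R0 → [0,-12,0,-3]
  R2 -= -4·R1 → [0,0,4,4]
  R3 -= 4·R1 → [0,0,0,-3]
  R3 -= 0·R2 → [0,0,0,-3]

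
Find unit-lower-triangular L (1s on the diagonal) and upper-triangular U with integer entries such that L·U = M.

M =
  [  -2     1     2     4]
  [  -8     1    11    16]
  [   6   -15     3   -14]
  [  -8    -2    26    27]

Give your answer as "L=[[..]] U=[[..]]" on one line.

L=[[1,0,0,0],[4,1,0,0],[-3,4,1,0],[4,2,-4,1]] U=[[-2,1,2,4],[0,-3,3,0],[0,0,-3,-2],[0,0,0,3]]

  r1 -= 4·r0 → [0,-3,3,0]
  r2 -= -3·r0 → [0,-12,9,-2]
  r3 -= 4·r0 → [0,-6,18,11]
  r2 -= 4·r1 → [0,0,-3,-2]
  r3 -= 2·r1 → [0,0,12,11]
  r3 -= -4·r2 → [0,0,0,3]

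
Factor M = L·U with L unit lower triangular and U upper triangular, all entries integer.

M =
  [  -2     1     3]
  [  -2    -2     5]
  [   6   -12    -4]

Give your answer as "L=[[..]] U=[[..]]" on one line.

  r1 -= 1·r0 → [0,-3,2]
  r2 -= -3·r0 → [0,-9,5]
  r2 -= 3·r1 → [0,0,-1]

L=[[1,0,0],[1,1,0],[-3,3,1]] U=[[-2,1,3],[0,-3,2],[0,0,-1]]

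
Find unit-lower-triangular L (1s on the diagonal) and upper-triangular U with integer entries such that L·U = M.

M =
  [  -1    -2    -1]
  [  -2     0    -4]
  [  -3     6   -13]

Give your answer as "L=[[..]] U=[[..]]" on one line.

  r1 -= 2·r0 → [0,4,-2]
  r2 -= 3·r0 → [0,12,-10]
  r2 -= 3·r1 → [0,0,-4]

L=[[1,0,0],[2,1,0],[3,3,1]] U=[[-1,-2,-1],[0,4,-2],[0,0,-4]]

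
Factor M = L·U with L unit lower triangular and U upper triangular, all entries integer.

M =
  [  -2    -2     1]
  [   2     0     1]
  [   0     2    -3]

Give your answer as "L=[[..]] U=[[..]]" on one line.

  r1 -= -1·r0 → [0,-2,2]
  r2 -= 0·r0 → [0,2,-3]
  r2 -= -1·r1 → [0,0,-1]

L=[[1,0,0],[-1,1,0],[0,-1,1]] U=[[-2,-2,1],[0,-2,2],[0,0,-1]]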